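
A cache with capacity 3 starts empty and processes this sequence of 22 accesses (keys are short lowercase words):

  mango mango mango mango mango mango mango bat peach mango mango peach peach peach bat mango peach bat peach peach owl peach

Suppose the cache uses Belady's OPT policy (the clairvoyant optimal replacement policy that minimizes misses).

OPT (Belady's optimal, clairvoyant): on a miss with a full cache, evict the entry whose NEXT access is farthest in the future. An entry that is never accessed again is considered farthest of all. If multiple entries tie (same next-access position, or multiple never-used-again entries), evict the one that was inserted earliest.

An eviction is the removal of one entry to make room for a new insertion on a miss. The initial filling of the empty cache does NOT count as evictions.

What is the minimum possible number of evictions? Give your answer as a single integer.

OPT (Belady) simulation (capacity=3):
  1. access mango: MISS. Cache: [mango]
  2. access mango: HIT. Next use of mango: step 3. Cache: [mango]
  3. access mango: HIT. Next use of mango: step 4. Cache: [mango]
  4. access mango: HIT. Next use of mango: step 5. Cache: [mango]
  5. access mango: HIT. Next use of mango: step 6. Cache: [mango]
  6. access mango: HIT. Next use of mango: step 7. Cache: [mango]
  7. access mango: HIT. Next use of mango: step 10. Cache: [mango]
  8. access bat: MISS. Cache: [mango bat]
  9. access peach: MISS. Cache: [mango bat peach]
  10. access mango: HIT. Next use of mango: step 11. Cache: [mango bat peach]
  11. access mango: HIT. Next use of mango: step 16. Cache: [mango bat peach]
  12. access peach: HIT. Next use of peach: step 13. Cache: [mango bat peach]
  13. access peach: HIT. Next use of peach: step 14. Cache: [mango bat peach]
  14. access peach: HIT. Next use of peach: step 17. Cache: [mango bat peach]
  15. access bat: HIT. Next use of bat: step 18. Cache: [mango bat peach]
  16. access mango: HIT. Next use of mango: never. Cache: [mango bat peach]
  17. access peach: HIT. Next use of peach: step 19. Cache: [mango bat peach]
  18. access bat: HIT. Next use of bat: never. Cache: [mango bat peach]
  19. access peach: HIT. Next use of peach: step 20. Cache: [mango bat peach]
  20. access peach: HIT. Next use of peach: step 22. Cache: [mango bat peach]
  21. access owl: MISS, evict mango (next use: never). Cache: [bat peach owl]
  22. access peach: HIT. Next use of peach: never. Cache: [bat peach owl]
Total: 18 hits, 4 misses, 1 evictions

Answer: 1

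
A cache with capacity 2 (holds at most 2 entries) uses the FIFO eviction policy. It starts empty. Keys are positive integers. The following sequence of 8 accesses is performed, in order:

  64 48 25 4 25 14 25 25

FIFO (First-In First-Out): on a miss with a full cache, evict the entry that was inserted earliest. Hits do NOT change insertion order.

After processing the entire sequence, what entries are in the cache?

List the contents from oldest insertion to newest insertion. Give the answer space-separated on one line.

FIFO simulation (capacity=2):
  1. access 64: MISS. Cache (old->new): [64]
  2. access 48: MISS. Cache (old->new): [64 48]
  3. access 25: MISS, evict 64. Cache (old->new): [48 25]
  4. access 4: MISS, evict 48. Cache (old->new): [25 4]
  5. access 25: HIT. Cache (old->new): [25 4]
  6. access 14: MISS, evict 25. Cache (old->new): [4 14]
  7. access 25: MISS, evict 4. Cache (old->new): [14 25]
  8. access 25: HIT. Cache (old->new): [14 25]
Total: 2 hits, 6 misses, 4 evictions

Answer: 14 25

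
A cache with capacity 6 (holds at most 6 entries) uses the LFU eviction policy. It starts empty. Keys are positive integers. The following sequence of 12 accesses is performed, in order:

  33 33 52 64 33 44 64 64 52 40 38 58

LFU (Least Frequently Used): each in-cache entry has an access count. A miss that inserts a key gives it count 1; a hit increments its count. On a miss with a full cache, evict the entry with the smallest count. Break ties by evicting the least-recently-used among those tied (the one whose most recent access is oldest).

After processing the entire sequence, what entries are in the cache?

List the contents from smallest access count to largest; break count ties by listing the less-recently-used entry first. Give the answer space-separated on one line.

Answer: 40 38 58 52 33 64

Derivation:
LFU simulation (capacity=6):
  1. access 33: MISS. Cache: [33(c=1)]
  2. access 33: HIT, count now 2. Cache: [33(c=2)]
  3. access 52: MISS. Cache: [52(c=1) 33(c=2)]
  4. access 64: MISS. Cache: [52(c=1) 64(c=1) 33(c=2)]
  5. access 33: HIT, count now 3. Cache: [52(c=1) 64(c=1) 33(c=3)]
  6. access 44: MISS. Cache: [52(c=1) 64(c=1) 44(c=1) 33(c=3)]
  7. access 64: HIT, count now 2. Cache: [52(c=1) 44(c=1) 64(c=2) 33(c=3)]
  8. access 64: HIT, count now 3. Cache: [52(c=1) 44(c=1) 33(c=3) 64(c=3)]
  9. access 52: HIT, count now 2. Cache: [44(c=1) 52(c=2) 33(c=3) 64(c=3)]
  10. access 40: MISS. Cache: [44(c=1) 40(c=1) 52(c=2) 33(c=3) 64(c=3)]
  11. access 38: MISS. Cache: [44(c=1) 40(c=1) 38(c=1) 52(c=2) 33(c=3) 64(c=3)]
  12. access 58: MISS, evict 44(c=1). Cache: [40(c=1) 38(c=1) 58(c=1) 52(c=2) 33(c=3) 64(c=3)]
Total: 5 hits, 7 misses, 1 evictions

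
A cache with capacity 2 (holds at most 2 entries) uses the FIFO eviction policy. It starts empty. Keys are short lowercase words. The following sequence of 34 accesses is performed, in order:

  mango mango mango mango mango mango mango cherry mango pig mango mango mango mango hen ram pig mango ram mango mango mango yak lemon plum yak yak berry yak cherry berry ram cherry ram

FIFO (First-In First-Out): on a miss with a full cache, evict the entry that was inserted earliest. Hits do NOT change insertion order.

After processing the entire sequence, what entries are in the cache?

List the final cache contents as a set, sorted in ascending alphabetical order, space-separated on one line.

Answer: cherry ram

Derivation:
FIFO simulation (capacity=2):
  1. access mango: MISS. Cache (old->new): [mango]
  2. access mango: HIT. Cache (old->new): [mango]
  3. access mango: HIT. Cache (old->new): [mango]
  4. access mango: HIT. Cache (old->new): [mango]
  5. access mango: HIT. Cache (old->new): [mango]
  6. access mango: HIT. Cache (old->new): [mango]
  7. access mango: HIT. Cache (old->new): [mango]
  8. access cherry: MISS. Cache (old->new): [mango cherry]
  9. access mango: HIT. Cache (old->new): [mango cherry]
  10. access pig: MISS, evict mango. Cache (old->new): [cherry pig]
  11. access mango: MISS, evict cherry. Cache (old->new): [pig mango]
  12. access mango: HIT. Cache (old->new): [pig mango]
  13. access mango: HIT. Cache (old->new): [pig mango]
  14. access mango: HIT. Cache (old->new): [pig mango]
  15. access hen: MISS, evict pig. Cache (old->new): [mango hen]
  16. access ram: MISS, evict mango. Cache (old->new): [hen ram]
  17. access pig: MISS, evict hen. Cache (old->new): [ram pig]
  18. access mango: MISS, evict ram. Cache (old->new): [pig mango]
  19. access ram: MISS, evict pig. Cache (old->new): [mango ram]
  20. access mango: HIT. Cache (old->new): [mango ram]
  21. access mango: HIT. Cache (old->new): [mango ram]
  22. access mango: HIT. Cache (old->new): [mango ram]
  23. access yak: MISS, evict mango. Cache (old->new): [ram yak]
  24. access lemon: MISS, evict ram. Cache (old->new): [yak lemon]
  25. access plum: MISS, evict yak. Cache (old->new): [lemon plum]
  26. access yak: MISS, evict lemon. Cache (old->new): [plum yak]
  27. access yak: HIT. Cache (old->new): [plum yak]
  28. access berry: MISS, evict plum. Cache (old->new): [yak berry]
  29. access yak: HIT. Cache (old->new): [yak berry]
  30. access cherry: MISS, evict yak. Cache (old->new): [berry cherry]
  31. access berry: HIT. Cache (old->new): [berry cherry]
  32. access ram: MISS, evict berry. Cache (old->new): [cherry ram]
  33. access cherry: HIT. Cache (old->new): [cherry ram]
  34. access ram: HIT. Cache (old->new): [cherry ram]
Total: 18 hits, 16 misses, 14 evictions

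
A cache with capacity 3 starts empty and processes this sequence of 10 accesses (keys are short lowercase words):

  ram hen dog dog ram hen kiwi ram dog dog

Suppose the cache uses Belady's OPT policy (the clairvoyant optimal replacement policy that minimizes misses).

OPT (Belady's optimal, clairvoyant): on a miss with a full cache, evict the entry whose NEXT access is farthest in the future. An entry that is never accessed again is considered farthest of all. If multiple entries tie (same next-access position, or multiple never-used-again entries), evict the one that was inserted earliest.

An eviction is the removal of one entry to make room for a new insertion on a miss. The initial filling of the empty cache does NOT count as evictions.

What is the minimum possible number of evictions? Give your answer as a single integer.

Answer: 1

Derivation:
OPT (Belady) simulation (capacity=3):
  1. access ram: MISS. Cache: [ram]
  2. access hen: MISS. Cache: [ram hen]
  3. access dog: MISS. Cache: [ram hen dog]
  4. access dog: HIT. Next use of dog: step 9. Cache: [ram hen dog]
  5. access ram: HIT. Next use of ram: step 8. Cache: [ram hen dog]
  6. access hen: HIT. Next use of hen: never. Cache: [ram hen dog]
  7. access kiwi: MISS, evict hen (next use: never). Cache: [ram dog kiwi]
  8. access ram: HIT. Next use of ram: never. Cache: [ram dog kiwi]
  9. access dog: HIT. Next use of dog: step 10. Cache: [ram dog kiwi]
  10. access dog: HIT. Next use of dog: never. Cache: [ram dog kiwi]
Total: 6 hits, 4 misses, 1 evictions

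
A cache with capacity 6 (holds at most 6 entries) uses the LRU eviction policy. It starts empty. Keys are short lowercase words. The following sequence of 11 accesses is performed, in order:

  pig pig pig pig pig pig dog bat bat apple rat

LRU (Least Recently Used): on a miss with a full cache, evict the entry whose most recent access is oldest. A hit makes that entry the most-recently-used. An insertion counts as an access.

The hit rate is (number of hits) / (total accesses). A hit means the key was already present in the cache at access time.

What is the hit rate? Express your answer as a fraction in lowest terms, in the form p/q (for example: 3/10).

Answer: 6/11

Derivation:
LRU simulation (capacity=6):
  1. access pig: MISS. Cache (LRU->MRU): [pig]
  2. access pig: HIT. Cache (LRU->MRU): [pig]
  3. access pig: HIT. Cache (LRU->MRU): [pig]
  4. access pig: HIT. Cache (LRU->MRU): [pig]
  5. access pig: HIT. Cache (LRU->MRU): [pig]
  6. access pig: HIT. Cache (LRU->MRU): [pig]
  7. access dog: MISS. Cache (LRU->MRU): [pig dog]
  8. access bat: MISS. Cache (LRU->MRU): [pig dog bat]
  9. access bat: HIT. Cache (LRU->MRU): [pig dog bat]
  10. access apple: MISS. Cache (LRU->MRU): [pig dog bat apple]
  11. access rat: MISS. Cache (LRU->MRU): [pig dog bat apple rat]
Total: 6 hits, 5 misses, 0 evictions

Hit rate = 6/11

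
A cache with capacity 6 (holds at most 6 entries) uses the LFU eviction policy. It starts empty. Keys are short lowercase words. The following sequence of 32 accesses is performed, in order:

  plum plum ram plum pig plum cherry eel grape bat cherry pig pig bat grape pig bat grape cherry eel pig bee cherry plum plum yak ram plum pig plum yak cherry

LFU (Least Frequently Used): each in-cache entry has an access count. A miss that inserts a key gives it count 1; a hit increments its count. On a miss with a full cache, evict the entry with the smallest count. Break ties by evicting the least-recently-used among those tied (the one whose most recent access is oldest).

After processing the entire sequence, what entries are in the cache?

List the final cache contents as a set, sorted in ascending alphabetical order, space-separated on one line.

Answer: bat cherry grape pig plum yak

Derivation:
LFU simulation (capacity=6):
  1. access plum: MISS. Cache: [plum(c=1)]
  2. access plum: HIT, count now 2. Cache: [plum(c=2)]
  3. access ram: MISS. Cache: [ram(c=1) plum(c=2)]
  4. access plum: HIT, count now 3. Cache: [ram(c=1) plum(c=3)]
  5. access pig: MISS. Cache: [ram(c=1) pig(c=1) plum(c=3)]
  6. access plum: HIT, count now 4. Cache: [ram(c=1) pig(c=1) plum(c=4)]
  7. access cherry: MISS. Cache: [ram(c=1) pig(c=1) cherry(c=1) plum(c=4)]
  8. access eel: MISS. Cache: [ram(c=1) pig(c=1) cherry(c=1) eel(c=1) plum(c=4)]
  9. access grape: MISS. Cache: [ram(c=1) pig(c=1) cherry(c=1) eel(c=1) grape(c=1) plum(c=4)]
  10. access bat: MISS, evict ram(c=1). Cache: [pig(c=1) cherry(c=1) eel(c=1) grape(c=1) bat(c=1) plum(c=4)]
  11. access cherry: HIT, count now 2. Cache: [pig(c=1) eel(c=1) grape(c=1) bat(c=1) cherry(c=2) plum(c=4)]
  12. access pig: HIT, count now 2. Cache: [eel(c=1) grape(c=1) bat(c=1) cherry(c=2) pig(c=2) plum(c=4)]
  13. access pig: HIT, count now 3. Cache: [eel(c=1) grape(c=1) bat(c=1) cherry(c=2) pig(c=3) plum(c=4)]
  14. access bat: HIT, count now 2. Cache: [eel(c=1) grape(c=1) cherry(c=2) bat(c=2) pig(c=3) plum(c=4)]
  15. access grape: HIT, count now 2. Cache: [eel(c=1) cherry(c=2) bat(c=2) grape(c=2) pig(c=3) plum(c=4)]
  16. access pig: HIT, count now 4. Cache: [eel(c=1) cherry(c=2) bat(c=2) grape(c=2) plum(c=4) pig(c=4)]
  17. access bat: HIT, count now 3. Cache: [eel(c=1) cherry(c=2) grape(c=2) bat(c=3) plum(c=4) pig(c=4)]
  18. access grape: HIT, count now 3. Cache: [eel(c=1) cherry(c=2) bat(c=3) grape(c=3) plum(c=4) pig(c=4)]
  19. access cherry: HIT, count now 3. Cache: [eel(c=1) bat(c=3) grape(c=3) cherry(c=3) plum(c=4) pig(c=4)]
  20. access eel: HIT, count now 2. Cache: [eel(c=2) bat(c=3) grape(c=3) cherry(c=3) plum(c=4) pig(c=4)]
  21. access pig: HIT, count now 5. Cache: [eel(c=2) bat(c=3) grape(c=3) cherry(c=3) plum(c=4) pig(c=5)]
  22. access bee: MISS, evict eel(c=2). Cache: [bee(c=1) bat(c=3) grape(c=3) cherry(c=3) plum(c=4) pig(c=5)]
  23. access cherry: HIT, count now 4. Cache: [bee(c=1) bat(c=3) grape(c=3) plum(c=4) cherry(c=4) pig(c=5)]
  24. access plum: HIT, count now 5. Cache: [bee(c=1) bat(c=3) grape(c=3) cherry(c=4) pig(c=5) plum(c=5)]
  25. access plum: HIT, count now 6. Cache: [bee(c=1) bat(c=3) grape(c=3) cherry(c=4) pig(c=5) plum(c=6)]
  26. access yak: MISS, evict bee(c=1). Cache: [yak(c=1) bat(c=3) grape(c=3) cherry(c=4) pig(c=5) plum(c=6)]
  27. access ram: MISS, evict yak(c=1). Cache: [ram(c=1) bat(c=3) grape(c=3) cherry(c=4) pig(c=5) plum(c=6)]
  28. access plum: HIT, count now 7. Cache: [ram(c=1) bat(c=3) grape(c=3) cherry(c=4) pig(c=5) plum(c=7)]
  29. access pig: HIT, count now 6. Cache: [ram(c=1) bat(c=3) grape(c=3) cherry(c=4) pig(c=6) plum(c=7)]
  30. access plum: HIT, count now 8. Cache: [ram(c=1) bat(c=3) grape(c=3) cherry(c=4) pig(c=6) plum(c=8)]
  31. access yak: MISS, evict ram(c=1). Cache: [yak(c=1) bat(c=3) grape(c=3) cherry(c=4) pig(c=6) plum(c=8)]
  32. access cherry: HIT, count now 5. Cache: [yak(c=1) bat(c=3) grape(c=3) cherry(c=5) pig(c=6) plum(c=8)]
Total: 21 hits, 11 misses, 5 evictions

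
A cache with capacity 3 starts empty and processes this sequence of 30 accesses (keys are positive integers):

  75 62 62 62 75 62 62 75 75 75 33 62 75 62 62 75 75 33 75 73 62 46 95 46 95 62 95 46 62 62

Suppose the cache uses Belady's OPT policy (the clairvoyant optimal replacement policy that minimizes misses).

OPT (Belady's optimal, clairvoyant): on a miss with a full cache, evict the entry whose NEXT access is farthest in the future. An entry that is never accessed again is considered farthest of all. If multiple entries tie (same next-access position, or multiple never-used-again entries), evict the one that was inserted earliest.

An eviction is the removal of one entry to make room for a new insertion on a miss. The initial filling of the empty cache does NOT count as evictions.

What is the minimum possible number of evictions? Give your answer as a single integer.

OPT (Belady) simulation (capacity=3):
  1. access 75: MISS. Cache: [75]
  2. access 62: MISS. Cache: [75 62]
  3. access 62: HIT. Next use of 62: step 4. Cache: [75 62]
  4. access 62: HIT. Next use of 62: step 6. Cache: [75 62]
  5. access 75: HIT. Next use of 75: step 8. Cache: [75 62]
  6. access 62: HIT. Next use of 62: step 7. Cache: [75 62]
  7. access 62: HIT. Next use of 62: step 12. Cache: [75 62]
  8. access 75: HIT. Next use of 75: step 9. Cache: [75 62]
  9. access 75: HIT. Next use of 75: step 10. Cache: [75 62]
  10. access 75: HIT. Next use of 75: step 13. Cache: [75 62]
  11. access 33: MISS. Cache: [75 62 33]
  12. access 62: HIT. Next use of 62: step 14. Cache: [75 62 33]
  13. access 75: HIT. Next use of 75: step 16. Cache: [75 62 33]
  14. access 62: HIT. Next use of 62: step 15. Cache: [75 62 33]
  15. access 62: HIT. Next use of 62: step 21. Cache: [75 62 33]
  16. access 75: HIT. Next use of 75: step 17. Cache: [75 62 33]
  17. access 75: HIT. Next use of 75: step 19. Cache: [75 62 33]
  18. access 33: HIT. Next use of 33: never. Cache: [75 62 33]
  19. access 75: HIT. Next use of 75: never. Cache: [75 62 33]
  20. access 73: MISS, evict 75 (next use: never). Cache: [62 33 73]
  21. access 62: HIT. Next use of 62: step 26. Cache: [62 33 73]
  22. access 46: MISS, evict 33 (next use: never). Cache: [62 73 46]
  23. access 95: MISS, evict 73 (next use: never). Cache: [62 46 95]
  24. access 46: HIT. Next use of 46: step 28. Cache: [62 46 95]
  25. access 95: HIT. Next use of 95: step 27. Cache: [62 46 95]
  26. access 62: HIT. Next use of 62: step 29. Cache: [62 46 95]
  27. access 95: HIT. Next use of 95: never. Cache: [62 46 95]
  28. access 46: HIT. Next use of 46: never. Cache: [62 46 95]
  29. access 62: HIT. Next use of 62: step 30. Cache: [62 46 95]
  30. access 62: HIT. Next use of 62: never. Cache: [62 46 95]
Total: 24 hits, 6 misses, 3 evictions

Answer: 3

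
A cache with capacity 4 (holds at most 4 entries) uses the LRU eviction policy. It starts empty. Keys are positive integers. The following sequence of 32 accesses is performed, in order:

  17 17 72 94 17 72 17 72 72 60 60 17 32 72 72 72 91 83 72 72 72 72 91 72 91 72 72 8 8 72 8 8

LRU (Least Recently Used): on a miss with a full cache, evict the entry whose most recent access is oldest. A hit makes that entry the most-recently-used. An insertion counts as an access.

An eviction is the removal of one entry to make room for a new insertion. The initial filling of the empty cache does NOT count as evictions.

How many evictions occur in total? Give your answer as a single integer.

Answer: 4

Derivation:
LRU simulation (capacity=4):
  1. access 17: MISS. Cache (LRU->MRU): [17]
  2. access 17: HIT. Cache (LRU->MRU): [17]
  3. access 72: MISS. Cache (LRU->MRU): [17 72]
  4. access 94: MISS. Cache (LRU->MRU): [17 72 94]
  5. access 17: HIT. Cache (LRU->MRU): [72 94 17]
  6. access 72: HIT. Cache (LRU->MRU): [94 17 72]
  7. access 17: HIT. Cache (LRU->MRU): [94 72 17]
  8. access 72: HIT. Cache (LRU->MRU): [94 17 72]
  9. access 72: HIT. Cache (LRU->MRU): [94 17 72]
  10. access 60: MISS. Cache (LRU->MRU): [94 17 72 60]
  11. access 60: HIT. Cache (LRU->MRU): [94 17 72 60]
  12. access 17: HIT. Cache (LRU->MRU): [94 72 60 17]
  13. access 32: MISS, evict 94. Cache (LRU->MRU): [72 60 17 32]
  14. access 72: HIT. Cache (LRU->MRU): [60 17 32 72]
  15. access 72: HIT. Cache (LRU->MRU): [60 17 32 72]
  16. access 72: HIT. Cache (LRU->MRU): [60 17 32 72]
  17. access 91: MISS, evict 60. Cache (LRU->MRU): [17 32 72 91]
  18. access 83: MISS, evict 17. Cache (LRU->MRU): [32 72 91 83]
  19. access 72: HIT. Cache (LRU->MRU): [32 91 83 72]
  20. access 72: HIT. Cache (LRU->MRU): [32 91 83 72]
  21. access 72: HIT. Cache (LRU->MRU): [32 91 83 72]
  22. access 72: HIT. Cache (LRU->MRU): [32 91 83 72]
  23. access 91: HIT. Cache (LRU->MRU): [32 83 72 91]
  24. access 72: HIT. Cache (LRU->MRU): [32 83 91 72]
  25. access 91: HIT. Cache (LRU->MRU): [32 83 72 91]
  26. access 72: HIT. Cache (LRU->MRU): [32 83 91 72]
  27. access 72: HIT. Cache (LRU->MRU): [32 83 91 72]
  28. access 8: MISS, evict 32. Cache (LRU->MRU): [83 91 72 8]
  29. access 8: HIT. Cache (LRU->MRU): [83 91 72 8]
  30. access 72: HIT. Cache (LRU->MRU): [83 91 8 72]
  31. access 8: HIT. Cache (LRU->MRU): [83 91 72 8]
  32. access 8: HIT. Cache (LRU->MRU): [83 91 72 8]
Total: 24 hits, 8 misses, 4 evictions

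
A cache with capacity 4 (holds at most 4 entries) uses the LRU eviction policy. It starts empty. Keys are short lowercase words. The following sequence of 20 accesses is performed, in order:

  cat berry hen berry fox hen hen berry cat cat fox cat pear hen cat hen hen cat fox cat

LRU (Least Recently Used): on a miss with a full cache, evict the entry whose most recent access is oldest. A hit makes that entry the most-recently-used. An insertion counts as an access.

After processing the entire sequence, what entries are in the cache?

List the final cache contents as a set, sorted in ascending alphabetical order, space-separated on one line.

LRU simulation (capacity=4):
  1. access cat: MISS. Cache (LRU->MRU): [cat]
  2. access berry: MISS. Cache (LRU->MRU): [cat berry]
  3. access hen: MISS. Cache (LRU->MRU): [cat berry hen]
  4. access berry: HIT. Cache (LRU->MRU): [cat hen berry]
  5. access fox: MISS. Cache (LRU->MRU): [cat hen berry fox]
  6. access hen: HIT. Cache (LRU->MRU): [cat berry fox hen]
  7. access hen: HIT. Cache (LRU->MRU): [cat berry fox hen]
  8. access berry: HIT. Cache (LRU->MRU): [cat fox hen berry]
  9. access cat: HIT. Cache (LRU->MRU): [fox hen berry cat]
  10. access cat: HIT. Cache (LRU->MRU): [fox hen berry cat]
  11. access fox: HIT. Cache (LRU->MRU): [hen berry cat fox]
  12. access cat: HIT. Cache (LRU->MRU): [hen berry fox cat]
  13. access pear: MISS, evict hen. Cache (LRU->MRU): [berry fox cat pear]
  14. access hen: MISS, evict berry. Cache (LRU->MRU): [fox cat pear hen]
  15. access cat: HIT. Cache (LRU->MRU): [fox pear hen cat]
  16. access hen: HIT. Cache (LRU->MRU): [fox pear cat hen]
  17. access hen: HIT. Cache (LRU->MRU): [fox pear cat hen]
  18. access cat: HIT. Cache (LRU->MRU): [fox pear hen cat]
  19. access fox: HIT. Cache (LRU->MRU): [pear hen cat fox]
  20. access cat: HIT. Cache (LRU->MRU): [pear hen fox cat]
Total: 14 hits, 6 misses, 2 evictions

Answer: cat fox hen pear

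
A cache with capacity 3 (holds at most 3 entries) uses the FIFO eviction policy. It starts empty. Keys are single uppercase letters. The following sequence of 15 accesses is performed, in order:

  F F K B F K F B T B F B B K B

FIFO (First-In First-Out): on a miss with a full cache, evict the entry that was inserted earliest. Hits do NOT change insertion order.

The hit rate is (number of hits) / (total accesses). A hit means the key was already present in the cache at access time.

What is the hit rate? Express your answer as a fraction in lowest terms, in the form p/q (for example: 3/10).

Answer: 8/15

Derivation:
FIFO simulation (capacity=3):
  1. access F: MISS. Cache (old->new): [F]
  2. access F: HIT. Cache (old->new): [F]
  3. access K: MISS. Cache (old->new): [F K]
  4. access B: MISS. Cache (old->new): [F K B]
  5. access F: HIT. Cache (old->new): [F K B]
  6. access K: HIT. Cache (old->new): [F K B]
  7. access F: HIT. Cache (old->new): [F K B]
  8. access B: HIT. Cache (old->new): [F K B]
  9. access T: MISS, evict F. Cache (old->new): [K B T]
  10. access B: HIT. Cache (old->new): [K B T]
  11. access F: MISS, evict K. Cache (old->new): [B T F]
  12. access B: HIT. Cache (old->new): [B T F]
  13. access B: HIT. Cache (old->new): [B T F]
  14. access K: MISS, evict B. Cache (old->new): [T F K]
  15. access B: MISS, evict T. Cache (old->new): [F K B]
Total: 8 hits, 7 misses, 4 evictions

Hit rate = 8/15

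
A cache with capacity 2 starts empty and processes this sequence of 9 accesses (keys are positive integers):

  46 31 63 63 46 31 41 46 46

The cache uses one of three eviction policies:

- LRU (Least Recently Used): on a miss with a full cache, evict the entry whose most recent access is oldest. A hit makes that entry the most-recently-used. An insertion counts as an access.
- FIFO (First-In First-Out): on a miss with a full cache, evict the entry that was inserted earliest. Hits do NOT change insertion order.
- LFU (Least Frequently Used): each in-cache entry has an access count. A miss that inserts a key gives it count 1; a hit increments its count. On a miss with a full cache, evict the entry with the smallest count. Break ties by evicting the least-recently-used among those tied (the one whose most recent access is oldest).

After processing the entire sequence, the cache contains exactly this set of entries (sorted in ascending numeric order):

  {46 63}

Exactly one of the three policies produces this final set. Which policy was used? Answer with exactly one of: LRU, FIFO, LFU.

Answer: LFU

Derivation:
Simulating under each policy and comparing final sets:
  LRU: final set = {41 46} -> differs
  FIFO: final set = {41 46} -> differs
  LFU: final set = {46 63} -> MATCHES target
Only LFU produces the target set.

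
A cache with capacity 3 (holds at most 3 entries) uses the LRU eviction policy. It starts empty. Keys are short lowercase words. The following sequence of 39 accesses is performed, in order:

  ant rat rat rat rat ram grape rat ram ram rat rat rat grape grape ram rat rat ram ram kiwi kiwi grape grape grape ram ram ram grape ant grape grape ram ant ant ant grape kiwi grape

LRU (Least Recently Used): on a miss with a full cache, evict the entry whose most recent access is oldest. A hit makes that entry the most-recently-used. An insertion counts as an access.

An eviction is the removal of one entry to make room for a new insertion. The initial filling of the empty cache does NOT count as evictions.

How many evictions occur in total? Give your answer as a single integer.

Answer: 5

Derivation:
LRU simulation (capacity=3):
  1. access ant: MISS. Cache (LRU->MRU): [ant]
  2. access rat: MISS. Cache (LRU->MRU): [ant rat]
  3. access rat: HIT. Cache (LRU->MRU): [ant rat]
  4. access rat: HIT. Cache (LRU->MRU): [ant rat]
  5. access rat: HIT. Cache (LRU->MRU): [ant rat]
  6. access ram: MISS. Cache (LRU->MRU): [ant rat ram]
  7. access grape: MISS, evict ant. Cache (LRU->MRU): [rat ram grape]
  8. access rat: HIT. Cache (LRU->MRU): [ram grape rat]
  9. access ram: HIT. Cache (LRU->MRU): [grape rat ram]
  10. access ram: HIT. Cache (LRU->MRU): [grape rat ram]
  11. access rat: HIT. Cache (LRU->MRU): [grape ram rat]
  12. access rat: HIT. Cache (LRU->MRU): [grape ram rat]
  13. access rat: HIT. Cache (LRU->MRU): [grape ram rat]
  14. access grape: HIT. Cache (LRU->MRU): [ram rat grape]
  15. access grape: HIT. Cache (LRU->MRU): [ram rat grape]
  16. access ram: HIT. Cache (LRU->MRU): [rat grape ram]
  17. access rat: HIT. Cache (LRU->MRU): [grape ram rat]
  18. access rat: HIT. Cache (LRU->MRU): [grape ram rat]
  19. access ram: HIT. Cache (LRU->MRU): [grape rat ram]
  20. access ram: HIT. Cache (LRU->MRU): [grape rat ram]
  21. access kiwi: MISS, evict grape. Cache (LRU->MRU): [rat ram kiwi]
  22. access kiwi: HIT. Cache (LRU->MRU): [rat ram kiwi]
  23. access grape: MISS, evict rat. Cache (LRU->MRU): [ram kiwi grape]
  24. access grape: HIT. Cache (LRU->MRU): [ram kiwi grape]
  25. access grape: HIT. Cache (LRU->MRU): [ram kiwi grape]
  26. access ram: HIT. Cache (LRU->MRU): [kiwi grape ram]
  27. access ram: HIT. Cache (LRU->MRU): [kiwi grape ram]
  28. access ram: HIT. Cache (LRU->MRU): [kiwi grape ram]
  29. access grape: HIT. Cache (LRU->MRU): [kiwi ram grape]
  30. access ant: MISS, evict kiwi. Cache (LRU->MRU): [ram grape ant]
  31. access grape: HIT. Cache (LRU->MRU): [ram ant grape]
  32. access grape: HIT. Cache (LRU->MRU): [ram ant grape]
  33. access ram: HIT. Cache (LRU->MRU): [ant grape ram]
  34. access ant: HIT. Cache (LRU->MRU): [grape ram ant]
  35. access ant: HIT. Cache (LRU->MRU): [grape ram ant]
  36. access ant: HIT. Cache (LRU->MRU): [grape ram ant]
  37. access grape: HIT. Cache (LRU->MRU): [ram ant grape]
  38. access kiwi: MISS, evict ram. Cache (LRU->MRU): [ant grape kiwi]
  39. access grape: HIT. Cache (LRU->MRU): [ant kiwi grape]
Total: 31 hits, 8 misses, 5 evictions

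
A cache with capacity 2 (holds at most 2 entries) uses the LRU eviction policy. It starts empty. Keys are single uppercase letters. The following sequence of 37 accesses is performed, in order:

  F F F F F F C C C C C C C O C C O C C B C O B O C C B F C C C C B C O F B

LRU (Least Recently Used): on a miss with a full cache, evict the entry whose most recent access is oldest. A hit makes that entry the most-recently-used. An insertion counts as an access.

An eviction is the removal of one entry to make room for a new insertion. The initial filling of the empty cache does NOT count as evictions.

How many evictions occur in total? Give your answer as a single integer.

Answer: 12

Derivation:
LRU simulation (capacity=2):
  1. access F: MISS. Cache (LRU->MRU): [F]
  2. access F: HIT. Cache (LRU->MRU): [F]
  3. access F: HIT. Cache (LRU->MRU): [F]
  4. access F: HIT. Cache (LRU->MRU): [F]
  5. access F: HIT. Cache (LRU->MRU): [F]
  6. access F: HIT. Cache (LRU->MRU): [F]
  7. access C: MISS. Cache (LRU->MRU): [F C]
  8. access C: HIT. Cache (LRU->MRU): [F C]
  9. access C: HIT. Cache (LRU->MRU): [F C]
  10. access C: HIT. Cache (LRU->MRU): [F C]
  11. access C: HIT. Cache (LRU->MRU): [F C]
  12. access C: HIT. Cache (LRU->MRU): [F C]
  13. access C: HIT. Cache (LRU->MRU): [F C]
  14. access O: MISS, evict F. Cache (LRU->MRU): [C O]
  15. access C: HIT. Cache (LRU->MRU): [O C]
  16. access C: HIT. Cache (LRU->MRU): [O C]
  17. access O: HIT. Cache (LRU->MRU): [C O]
  18. access C: HIT. Cache (LRU->MRU): [O C]
  19. access C: HIT. Cache (LRU->MRU): [O C]
  20. access B: MISS, evict O. Cache (LRU->MRU): [C B]
  21. access C: HIT. Cache (LRU->MRU): [B C]
  22. access O: MISS, evict B. Cache (LRU->MRU): [C O]
  23. access B: MISS, evict C. Cache (LRU->MRU): [O B]
  24. access O: HIT. Cache (LRU->MRU): [B O]
  25. access C: MISS, evict B. Cache (LRU->MRU): [O C]
  26. access C: HIT. Cache (LRU->MRU): [O C]
  27. access B: MISS, evict O. Cache (LRU->MRU): [C B]
  28. access F: MISS, evict C. Cache (LRU->MRU): [B F]
  29. access C: MISS, evict B. Cache (LRU->MRU): [F C]
  30. access C: HIT. Cache (LRU->MRU): [F C]
  31. access C: HIT. Cache (LRU->MRU): [F C]
  32. access C: HIT. Cache (LRU->MRU): [F C]
  33. access B: MISS, evict F. Cache (LRU->MRU): [C B]
  34. access C: HIT. Cache (LRU->MRU): [B C]
  35. access O: MISS, evict B. Cache (LRU->MRU): [C O]
  36. access F: MISS, evict C. Cache (LRU->MRU): [O F]
  37. access B: MISS, evict O. Cache (LRU->MRU): [F B]
Total: 23 hits, 14 misses, 12 evictions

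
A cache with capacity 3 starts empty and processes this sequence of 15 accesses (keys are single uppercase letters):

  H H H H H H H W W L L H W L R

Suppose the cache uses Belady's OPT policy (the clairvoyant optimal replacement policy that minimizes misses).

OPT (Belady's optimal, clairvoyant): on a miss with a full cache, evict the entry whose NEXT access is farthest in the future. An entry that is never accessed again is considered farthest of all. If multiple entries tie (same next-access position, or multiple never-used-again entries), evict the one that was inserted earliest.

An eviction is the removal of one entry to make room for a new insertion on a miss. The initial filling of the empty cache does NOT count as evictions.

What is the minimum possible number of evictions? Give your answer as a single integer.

OPT (Belady) simulation (capacity=3):
  1. access H: MISS. Cache: [H]
  2. access H: HIT. Next use of H: step 3. Cache: [H]
  3. access H: HIT. Next use of H: step 4. Cache: [H]
  4. access H: HIT. Next use of H: step 5. Cache: [H]
  5. access H: HIT. Next use of H: step 6. Cache: [H]
  6. access H: HIT. Next use of H: step 7. Cache: [H]
  7. access H: HIT. Next use of H: step 12. Cache: [H]
  8. access W: MISS. Cache: [H W]
  9. access W: HIT. Next use of W: step 13. Cache: [H W]
  10. access L: MISS. Cache: [H W L]
  11. access L: HIT. Next use of L: step 14. Cache: [H W L]
  12. access H: HIT. Next use of H: never. Cache: [H W L]
  13. access W: HIT. Next use of W: never. Cache: [H W L]
  14. access L: HIT. Next use of L: never. Cache: [H W L]
  15. access R: MISS, evict H (next use: never). Cache: [W L R]
Total: 11 hits, 4 misses, 1 evictions

Answer: 1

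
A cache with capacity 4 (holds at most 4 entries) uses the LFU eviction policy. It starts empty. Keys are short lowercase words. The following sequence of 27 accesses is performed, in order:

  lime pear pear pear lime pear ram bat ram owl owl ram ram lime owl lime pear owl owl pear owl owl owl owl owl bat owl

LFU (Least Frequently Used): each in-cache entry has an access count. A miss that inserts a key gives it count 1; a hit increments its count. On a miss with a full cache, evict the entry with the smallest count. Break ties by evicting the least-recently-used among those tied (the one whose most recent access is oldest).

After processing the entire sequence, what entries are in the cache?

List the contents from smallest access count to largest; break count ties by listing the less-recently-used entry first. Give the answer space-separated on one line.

LFU simulation (capacity=4):
  1. access lime: MISS. Cache: [lime(c=1)]
  2. access pear: MISS. Cache: [lime(c=1) pear(c=1)]
  3. access pear: HIT, count now 2. Cache: [lime(c=1) pear(c=2)]
  4. access pear: HIT, count now 3. Cache: [lime(c=1) pear(c=3)]
  5. access lime: HIT, count now 2. Cache: [lime(c=2) pear(c=3)]
  6. access pear: HIT, count now 4. Cache: [lime(c=2) pear(c=4)]
  7. access ram: MISS. Cache: [ram(c=1) lime(c=2) pear(c=4)]
  8. access bat: MISS. Cache: [ram(c=1) bat(c=1) lime(c=2) pear(c=4)]
  9. access ram: HIT, count now 2. Cache: [bat(c=1) lime(c=2) ram(c=2) pear(c=4)]
  10. access owl: MISS, evict bat(c=1). Cache: [owl(c=1) lime(c=2) ram(c=2) pear(c=4)]
  11. access owl: HIT, count now 2. Cache: [lime(c=2) ram(c=2) owl(c=2) pear(c=4)]
  12. access ram: HIT, count now 3. Cache: [lime(c=2) owl(c=2) ram(c=3) pear(c=4)]
  13. access ram: HIT, count now 4. Cache: [lime(c=2) owl(c=2) pear(c=4) ram(c=4)]
  14. access lime: HIT, count now 3. Cache: [owl(c=2) lime(c=3) pear(c=4) ram(c=4)]
  15. access owl: HIT, count now 3. Cache: [lime(c=3) owl(c=3) pear(c=4) ram(c=4)]
  16. access lime: HIT, count now 4. Cache: [owl(c=3) pear(c=4) ram(c=4) lime(c=4)]
  17. access pear: HIT, count now 5. Cache: [owl(c=3) ram(c=4) lime(c=4) pear(c=5)]
  18. access owl: HIT, count now 4. Cache: [ram(c=4) lime(c=4) owl(c=4) pear(c=5)]
  19. access owl: HIT, count now 5. Cache: [ram(c=4) lime(c=4) pear(c=5) owl(c=5)]
  20. access pear: HIT, count now 6. Cache: [ram(c=4) lime(c=4) owl(c=5) pear(c=6)]
  21. access owl: HIT, count now 6. Cache: [ram(c=4) lime(c=4) pear(c=6) owl(c=6)]
  22. access owl: HIT, count now 7. Cache: [ram(c=4) lime(c=4) pear(c=6) owl(c=7)]
  23. access owl: HIT, count now 8. Cache: [ram(c=4) lime(c=4) pear(c=6) owl(c=8)]
  24. access owl: HIT, count now 9. Cache: [ram(c=4) lime(c=4) pear(c=6) owl(c=9)]
  25. access owl: HIT, count now 10. Cache: [ram(c=4) lime(c=4) pear(c=6) owl(c=10)]
  26. access bat: MISS, evict ram(c=4). Cache: [bat(c=1) lime(c=4) pear(c=6) owl(c=10)]
  27. access owl: HIT, count now 11. Cache: [bat(c=1) lime(c=4) pear(c=6) owl(c=11)]
Total: 21 hits, 6 misses, 2 evictions

Answer: bat lime pear owl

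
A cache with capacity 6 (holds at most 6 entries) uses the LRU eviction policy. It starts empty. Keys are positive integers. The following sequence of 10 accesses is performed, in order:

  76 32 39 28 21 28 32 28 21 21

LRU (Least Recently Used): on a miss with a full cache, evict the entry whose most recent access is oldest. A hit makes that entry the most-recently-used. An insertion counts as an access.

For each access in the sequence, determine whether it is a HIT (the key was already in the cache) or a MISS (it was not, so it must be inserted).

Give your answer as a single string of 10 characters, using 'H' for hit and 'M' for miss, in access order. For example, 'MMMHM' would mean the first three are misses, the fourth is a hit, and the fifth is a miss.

LRU simulation (capacity=6):
  1. access 76: MISS. Cache (LRU->MRU): [76]
  2. access 32: MISS. Cache (LRU->MRU): [76 32]
  3. access 39: MISS. Cache (LRU->MRU): [76 32 39]
  4. access 28: MISS. Cache (LRU->MRU): [76 32 39 28]
  5. access 21: MISS. Cache (LRU->MRU): [76 32 39 28 21]
  6. access 28: HIT. Cache (LRU->MRU): [76 32 39 21 28]
  7. access 32: HIT. Cache (LRU->MRU): [76 39 21 28 32]
  8. access 28: HIT. Cache (LRU->MRU): [76 39 21 32 28]
  9. access 21: HIT. Cache (LRU->MRU): [76 39 32 28 21]
  10. access 21: HIT. Cache (LRU->MRU): [76 39 32 28 21]
Total: 5 hits, 5 misses, 0 evictions

Answer: MMMMMHHHHH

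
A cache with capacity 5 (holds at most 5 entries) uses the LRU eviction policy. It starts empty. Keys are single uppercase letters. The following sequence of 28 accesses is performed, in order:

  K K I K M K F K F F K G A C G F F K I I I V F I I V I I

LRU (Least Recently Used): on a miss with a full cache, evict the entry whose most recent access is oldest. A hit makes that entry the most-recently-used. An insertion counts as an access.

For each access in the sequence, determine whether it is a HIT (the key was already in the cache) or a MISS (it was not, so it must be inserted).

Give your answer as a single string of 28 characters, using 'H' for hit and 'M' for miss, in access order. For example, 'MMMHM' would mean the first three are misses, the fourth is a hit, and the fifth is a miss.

Answer: MHMHMHMHHHHMMMHHHHMHHMHHHHHH

Derivation:
LRU simulation (capacity=5):
  1. access K: MISS. Cache (LRU->MRU): [K]
  2. access K: HIT. Cache (LRU->MRU): [K]
  3. access I: MISS. Cache (LRU->MRU): [K I]
  4. access K: HIT. Cache (LRU->MRU): [I K]
  5. access M: MISS. Cache (LRU->MRU): [I K M]
  6. access K: HIT. Cache (LRU->MRU): [I M K]
  7. access F: MISS. Cache (LRU->MRU): [I M K F]
  8. access K: HIT. Cache (LRU->MRU): [I M F K]
  9. access F: HIT. Cache (LRU->MRU): [I M K F]
  10. access F: HIT. Cache (LRU->MRU): [I M K F]
  11. access K: HIT. Cache (LRU->MRU): [I M F K]
  12. access G: MISS. Cache (LRU->MRU): [I M F K G]
  13. access A: MISS, evict I. Cache (LRU->MRU): [M F K G A]
  14. access C: MISS, evict M. Cache (LRU->MRU): [F K G A C]
  15. access G: HIT. Cache (LRU->MRU): [F K A C G]
  16. access F: HIT. Cache (LRU->MRU): [K A C G F]
  17. access F: HIT. Cache (LRU->MRU): [K A C G F]
  18. access K: HIT. Cache (LRU->MRU): [A C G F K]
  19. access I: MISS, evict A. Cache (LRU->MRU): [C G F K I]
  20. access I: HIT. Cache (LRU->MRU): [C G F K I]
  21. access I: HIT. Cache (LRU->MRU): [C G F K I]
  22. access V: MISS, evict C. Cache (LRU->MRU): [G F K I V]
  23. access F: HIT. Cache (LRU->MRU): [G K I V F]
  24. access I: HIT. Cache (LRU->MRU): [G K V F I]
  25. access I: HIT. Cache (LRU->MRU): [G K V F I]
  26. access V: HIT. Cache (LRU->MRU): [G K F I V]
  27. access I: HIT. Cache (LRU->MRU): [G K F V I]
  28. access I: HIT. Cache (LRU->MRU): [G K F V I]
Total: 19 hits, 9 misses, 4 evictions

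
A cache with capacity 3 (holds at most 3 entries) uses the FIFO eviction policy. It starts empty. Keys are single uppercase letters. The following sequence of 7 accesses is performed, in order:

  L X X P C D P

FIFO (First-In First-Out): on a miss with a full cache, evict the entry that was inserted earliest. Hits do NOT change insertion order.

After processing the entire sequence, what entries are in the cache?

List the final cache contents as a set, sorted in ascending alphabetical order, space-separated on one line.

FIFO simulation (capacity=3):
  1. access L: MISS. Cache (old->new): [L]
  2. access X: MISS. Cache (old->new): [L X]
  3. access X: HIT. Cache (old->new): [L X]
  4. access P: MISS. Cache (old->new): [L X P]
  5. access C: MISS, evict L. Cache (old->new): [X P C]
  6. access D: MISS, evict X. Cache (old->new): [P C D]
  7. access P: HIT. Cache (old->new): [P C D]
Total: 2 hits, 5 misses, 2 evictions

Answer: C D P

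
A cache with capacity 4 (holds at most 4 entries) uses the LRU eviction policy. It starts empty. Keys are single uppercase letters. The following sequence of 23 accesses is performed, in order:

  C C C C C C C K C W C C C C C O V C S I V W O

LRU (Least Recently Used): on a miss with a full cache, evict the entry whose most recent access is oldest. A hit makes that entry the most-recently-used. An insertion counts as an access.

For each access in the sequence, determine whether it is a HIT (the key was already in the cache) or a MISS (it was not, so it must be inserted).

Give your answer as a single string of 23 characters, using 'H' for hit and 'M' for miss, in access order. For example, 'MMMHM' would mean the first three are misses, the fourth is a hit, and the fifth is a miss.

Answer: MHHHHHHMHMHHHHHMMHMMHMM

Derivation:
LRU simulation (capacity=4):
  1. access C: MISS. Cache (LRU->MRU): [C]
  2. access C: HIT. Cache (LRU->MRU): [C]
  3. access C: HIT. Cache (LRU->MRU): [C]
  4. access C: HIT. Cache (LRU->MRU): [C]
  5. access C: HIT. Cache (LRU->MRU): [C]
  6. access C: HIT. Cache (LRU->MRU): [C]
  7. access C: HIT. Cache (LRU->MRU): [C]
  8. access K: MISS. Cache (LRU->MRU): [C K]
  9. access C: HIT. Cache (LRU->MRU): [K C]
  10. access W: MISS. Cache (LRU->MRU): [K C W]
  11. access C: HIT. Cache (LRU->MRU): [K W C]
  12. access C: HIT. Cache (LRU->MRU): [K W C]
  13. access C: HIT. Cache (LRU->MRU): [K W C]
  14. access C: HIT. Cache (LRU->MRU): [K W C]
  15. access C: HIT. Cache (LRU->MRU): [K W C]
  16. access O: MISS. Cache (LRU->MRU): [K W C O]
  17. access V: MISS, evict K. Cache (LRU->MRU): [W C O V]
  18. access C: HIT. Cache (LRU->MRU): [W O V C]
  19. access S: MISS, evict W. Cache (LRU->MRU): [O V C S]
  20. access I: MISS, evict O. Cache (LRU->MRU): [V C S I]
  21. access V: HIT. Cache (LRU->MRU): [C S I V]
  22. access W: MISS, evict C. Cache (LRU->MRU): [S I V W]
  23. access O: MISS, evict S. Cache (LRU->MRU): [I V W O]
Total: 14 hits, 9 misses, 5 evictions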